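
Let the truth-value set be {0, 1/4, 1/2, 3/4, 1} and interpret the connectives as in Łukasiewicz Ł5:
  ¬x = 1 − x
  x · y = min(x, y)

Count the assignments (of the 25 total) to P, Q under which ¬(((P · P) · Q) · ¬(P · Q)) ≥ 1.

10

value 1: 10 assignments (counts)
value 3/4: 10 assignments
value 1/2: 5 assignments
So 10 of the 25 assignments meet the threshold.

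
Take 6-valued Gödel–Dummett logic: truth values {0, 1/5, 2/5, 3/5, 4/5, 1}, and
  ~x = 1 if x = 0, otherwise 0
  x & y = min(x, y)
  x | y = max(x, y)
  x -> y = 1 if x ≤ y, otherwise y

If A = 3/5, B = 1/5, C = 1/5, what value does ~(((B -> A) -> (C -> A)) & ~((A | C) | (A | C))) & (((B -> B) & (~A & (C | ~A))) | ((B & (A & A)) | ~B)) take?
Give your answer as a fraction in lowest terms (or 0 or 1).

1/5

B -> A = 1/5 -> 3/5 = 1
C -> A = 1/5 -> 3/5 = 1
(B -> A) -> (C -> A) = 1 -> 1 = 1
A | C = 3/5 | 1/5 = 3/5
A | C = 3/5 | 1/5 = 3/5
(A | C) | (A | C) = 3/5 | 3/5 = 3/5
~((A | C) | (A | C)) = ~3/5 = 0
((B -> A) -> (C -> A)) & ~((A | C) | (A | C)) = 1 & 0 = 0
~(((B -> A) -> (C -> A)) & ~((A | C) | (A | C))) = ~0 = 1
B -> B = 1/5 -> 1/5 = 1
~A = ~3/5 = 0
~A = ~3/5 = 0
C | ~A = 1/5 | 0 = 1/5
~A & (C | ~A) = 0 & 1/5 = 0
(B -> B) & (~A & (C | ~A)) = 1 & 0 = 0
A & A = 3/5 & 3/5 = 3/5
B & (A & A) = 1/5 & 3/5 = 1/5
~B = ~1/5 = 0
(B & (A & A)) | ~B = 1/5 | 0 = 1/5
((B -> B) & (~A & (C | ~A))) | ((B & (A & A)) | ~B) = 0 | 1/5 = 1/5
~(((B -> A) -> (C -> A)) & ~((A | C) | (A | C))) & (((B -> B) & (~A & (C | ~A))) | ((B & (A & A)) | ~B)) = 1 & 1/5 = 1/5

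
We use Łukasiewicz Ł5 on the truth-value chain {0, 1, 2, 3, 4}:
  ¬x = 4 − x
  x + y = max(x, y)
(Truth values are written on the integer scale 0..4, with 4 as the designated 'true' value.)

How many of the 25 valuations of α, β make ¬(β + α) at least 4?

1

value 4: 1 assignment (counts)
value 3: 3 assignments
value 2: 5 assignments
value 1: 7 assignments
value 0: 9 assignments
So 1 of the 25 assignments meets the threshold.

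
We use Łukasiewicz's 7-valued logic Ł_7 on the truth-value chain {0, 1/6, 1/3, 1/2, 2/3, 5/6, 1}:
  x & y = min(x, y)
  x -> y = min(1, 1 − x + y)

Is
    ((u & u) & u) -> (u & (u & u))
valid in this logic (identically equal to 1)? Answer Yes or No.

u = 0 ↦ 1
u = 1/6 ↦ 1
u = 1/3 ↦ 1
u = 1/2 ↦ 1
u = 2/3 ↦ 1
u = 5/6 ↦ 1
u = 1 ↦ 1
Every assignment gives a value ≥ 1.

Yes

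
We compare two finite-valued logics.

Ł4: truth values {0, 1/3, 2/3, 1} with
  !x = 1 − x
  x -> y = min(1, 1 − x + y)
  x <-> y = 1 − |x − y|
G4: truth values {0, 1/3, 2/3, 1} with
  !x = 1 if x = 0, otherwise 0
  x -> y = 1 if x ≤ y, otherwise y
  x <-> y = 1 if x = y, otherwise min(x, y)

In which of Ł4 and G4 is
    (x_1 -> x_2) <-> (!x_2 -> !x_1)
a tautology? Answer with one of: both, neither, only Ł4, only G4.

only Ł4

In Ł4: every assignment gives 1 — tautology.
In G4: at x_1 = 2/3, x_2 = 1/3 the value is 1/3 — not a tautology.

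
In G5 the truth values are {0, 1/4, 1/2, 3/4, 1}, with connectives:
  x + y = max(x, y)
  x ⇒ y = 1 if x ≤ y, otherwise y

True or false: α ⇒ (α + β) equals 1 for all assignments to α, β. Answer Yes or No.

Yes

At α = 1/4, β = 1/4, for instance:
α + β = 1/4 + 1/4 = 1/4
α ⇒ (α + β) = 1/4 ⇒ 1/4 = 1
and checking the remaining 24 assignments likewise gives ≥ 1 in every case.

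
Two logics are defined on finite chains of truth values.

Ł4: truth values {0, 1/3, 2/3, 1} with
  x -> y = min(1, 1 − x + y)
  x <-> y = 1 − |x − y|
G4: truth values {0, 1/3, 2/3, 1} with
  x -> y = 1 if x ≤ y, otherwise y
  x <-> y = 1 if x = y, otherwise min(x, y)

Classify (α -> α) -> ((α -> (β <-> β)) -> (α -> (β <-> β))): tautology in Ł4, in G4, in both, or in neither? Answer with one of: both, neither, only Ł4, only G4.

In Ł4: every assignment gives 1 — tautology.
In G4: every assignment gives 1 — tautology.

both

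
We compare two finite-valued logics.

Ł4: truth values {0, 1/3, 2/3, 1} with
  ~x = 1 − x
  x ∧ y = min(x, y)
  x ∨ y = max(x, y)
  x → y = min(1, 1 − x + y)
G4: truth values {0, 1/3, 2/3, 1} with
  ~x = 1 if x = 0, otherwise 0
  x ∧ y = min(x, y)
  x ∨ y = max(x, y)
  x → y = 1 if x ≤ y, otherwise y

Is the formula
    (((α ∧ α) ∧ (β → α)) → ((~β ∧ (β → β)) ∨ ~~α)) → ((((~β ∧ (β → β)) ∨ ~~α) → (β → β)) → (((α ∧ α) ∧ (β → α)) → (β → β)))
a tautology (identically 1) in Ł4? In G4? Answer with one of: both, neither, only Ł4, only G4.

both

In Ł4: every assignment gives 1 — tautology.
In G4: every assignment gives 1 — tautology.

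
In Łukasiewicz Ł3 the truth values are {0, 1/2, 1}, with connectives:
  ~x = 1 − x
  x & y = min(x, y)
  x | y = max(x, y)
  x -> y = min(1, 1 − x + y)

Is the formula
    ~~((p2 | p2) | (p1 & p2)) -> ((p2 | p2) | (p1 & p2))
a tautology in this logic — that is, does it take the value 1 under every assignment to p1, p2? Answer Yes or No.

p1 = 0, p2 = 0 ↦ 1
p1 = 0, p2 = 1/2 ↦ 1
p1 = 0, p2 = 1 ↦ 1
p1 = 1/2, p2 = 0 ↦ 1
p1 = 1/2, p2 = 1/2 ↦ 1
p1 = 1/2, p2 = 1 ↦ 1
p1 = 1, p2 = 0 ↦ 1
p1 = 1, p2 = 1/2 ↦ 1
p1 = 1, p2 = 1 ↦ 1
Every assignment gives a value ≥ 1.

Yes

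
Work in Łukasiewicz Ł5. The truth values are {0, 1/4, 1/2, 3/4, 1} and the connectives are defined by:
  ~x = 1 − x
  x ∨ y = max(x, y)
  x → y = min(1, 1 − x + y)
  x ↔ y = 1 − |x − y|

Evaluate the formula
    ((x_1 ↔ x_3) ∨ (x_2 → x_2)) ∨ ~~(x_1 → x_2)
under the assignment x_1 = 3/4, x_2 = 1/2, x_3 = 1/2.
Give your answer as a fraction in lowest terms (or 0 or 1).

1

x_1 ↔ x_3 = 3/4 ↔ 1/2 = 3/4
x_2 → x_2 = 1/2 → 1/2 = 1
(x_1 ↔ x_3) ∨ (x_2 → x_2) = 3/4 ∨ 1 = 1
x_1 → x_2 = 3/4 → 1/2 = 3/4
~(x_1 → x_2) = ~3/4 = 1/4
~~(x_1 → x_2) = ~1/4 = 3/4
((x_1 ↔ x_3) ∨ (x_2 → x_2)) ∨ ~~(x_1 → x_2) = 1 ∨ 3/4 = 1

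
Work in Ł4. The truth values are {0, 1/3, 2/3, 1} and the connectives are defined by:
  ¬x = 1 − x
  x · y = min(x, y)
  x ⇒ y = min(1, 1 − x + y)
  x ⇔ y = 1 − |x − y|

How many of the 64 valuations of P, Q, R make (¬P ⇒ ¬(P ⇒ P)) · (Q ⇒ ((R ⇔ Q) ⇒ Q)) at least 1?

value 1: 16 assignments (counts)
value 2/3: 16 assignments
value 1/3: 16 assignments
value 0: 16 assignments
So 16 of the 64 assignments meet the threshold.

16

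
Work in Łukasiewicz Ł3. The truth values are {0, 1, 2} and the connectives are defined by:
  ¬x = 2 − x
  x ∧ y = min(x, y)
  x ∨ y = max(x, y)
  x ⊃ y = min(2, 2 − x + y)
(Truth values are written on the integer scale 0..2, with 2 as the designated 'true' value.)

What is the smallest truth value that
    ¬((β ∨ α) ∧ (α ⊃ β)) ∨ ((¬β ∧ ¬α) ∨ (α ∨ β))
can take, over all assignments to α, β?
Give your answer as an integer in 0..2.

1

Take α = 0, β = 1:
β ∨ α = 1 ∨ 0 = 1
α ⊃ β = 0 ⊃ 1 = 2
(β ∨ α) ∧ (α ⊃ β) = 1 ∧ 2 = 1
¬((β ∨ α) ∧ (α ⊃ β)) = ¬1 = 1
¬β = ¬1 = 1
¬α = ¬0 = 2
¬β ∧ ¬α = 1 ∧ 2 = 1
α ∨ β = 0 ∨ 1 = 1
(¬β ∧ ¬α) ∨ (α ∨ β) = 1 ∨ 1 = 1
¬((β ∨ α) ∧ (α ⊃ β)) ∨ ((¬β ∧ ¬α) ∨ (α ∨ β)) = 1 ∨ 1 = 1
No assignment yields a value below 1, so this is the minimum.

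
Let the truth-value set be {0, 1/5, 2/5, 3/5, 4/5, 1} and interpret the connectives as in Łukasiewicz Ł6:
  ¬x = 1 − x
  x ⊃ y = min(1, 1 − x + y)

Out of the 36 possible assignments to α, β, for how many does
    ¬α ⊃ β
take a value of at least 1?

value 1: 21 assignments (counts)
value 4/5: 5 assignments
value 3/5: 4 assignments
value 2/5: 3 assignments
value 1/5: 2 assignments
value 0: 1 assignment
So 21 of the 36 assignments meet the threshold.

21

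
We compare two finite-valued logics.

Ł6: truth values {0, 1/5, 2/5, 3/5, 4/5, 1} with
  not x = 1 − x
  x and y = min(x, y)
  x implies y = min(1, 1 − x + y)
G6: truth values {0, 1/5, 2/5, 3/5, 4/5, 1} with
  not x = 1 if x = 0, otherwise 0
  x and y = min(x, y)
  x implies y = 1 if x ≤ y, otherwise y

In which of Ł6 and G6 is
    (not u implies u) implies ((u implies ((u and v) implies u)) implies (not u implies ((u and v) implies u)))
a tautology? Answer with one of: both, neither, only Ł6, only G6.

In Ł6: every assignment gives 1 — tautology.
In G6: every assignment gives 1 — tautology.

both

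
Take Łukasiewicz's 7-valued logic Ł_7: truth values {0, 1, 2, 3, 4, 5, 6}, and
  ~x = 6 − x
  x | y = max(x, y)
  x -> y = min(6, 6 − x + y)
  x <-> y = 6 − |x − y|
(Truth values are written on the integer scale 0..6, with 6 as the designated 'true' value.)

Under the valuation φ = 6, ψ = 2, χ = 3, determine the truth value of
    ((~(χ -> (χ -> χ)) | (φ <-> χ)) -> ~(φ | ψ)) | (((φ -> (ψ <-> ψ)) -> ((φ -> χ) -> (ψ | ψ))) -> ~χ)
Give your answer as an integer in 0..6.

4

χ -> χ = 3 -> 3 = 6
χ -> (χ -> χ) = 3 -> 6 = 6
~(χ -> (χ -> χ)) = ~6 = 0
φ <-> χ = 6 <-> 3 = 3
~(χ -> (χ -> χ)) | (φ <-> χ) = 0 | 3 = 3
φ | ψ = 6 | 2 = 6
~(φ | ψ) = ~6 = 0
(~(χ -> (χ -> χ)) | (φ <-> χ)) -> ~(φ | ψ) = 3 -> 0 = 3
ψ <-> ψ = 2 <-> 2 = 6
φ -> (ψ <-> ψ) = 6 -> 6 = 6
φ -> χ = 6 -> 3 = 3
ψ | ψ = 2 | 2 = 2
(φ -> χ) -> (ψ | ψ) = 3 -> 2 = 5
(φ -> (ψ <-> ψ)) -> ((φ -> χ) -> (ψ | ψ)) = 6 -> 5 = 5
~χ = ~3 = 3
((φ -> (ψ <-> ψ)) -> ((φ -> χ) -> (ψ | ψ))) -> ~χ = 5 -> 3 = 4
((~(χ -> (χ -> χ)) | (φ <-> χ)) -> ~(φ | ψ)) | (((φ -> (ψ <-> ψ)) -> ((φ -> χ) -> (ψ | ψ))) -> ~χ) = 3 | 4 = 4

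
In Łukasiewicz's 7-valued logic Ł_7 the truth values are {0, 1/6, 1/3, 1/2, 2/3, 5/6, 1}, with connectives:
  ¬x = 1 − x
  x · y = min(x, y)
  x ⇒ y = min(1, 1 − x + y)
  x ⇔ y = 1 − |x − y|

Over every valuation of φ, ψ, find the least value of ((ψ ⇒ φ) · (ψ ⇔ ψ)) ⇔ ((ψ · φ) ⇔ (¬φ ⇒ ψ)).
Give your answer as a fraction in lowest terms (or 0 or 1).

Take φ = 1, ψ = 0:
ψ ⇒ φ = 0 ⇒ 1 = 1
ψ ⇔ ψ = 0 ⇔ 0 = 1
(ψ ⇒ φ) · (ψ ⇔ ψ) = 1 · 1 = 1
ψ · φ = 0 · 1 = 0
¬φ = ¬1 = 0
¬φ ⇒ ψ = 0 ⇒ 0 = 1
(ψ · φ) ⇔ (¬φ ⇒ ψ) = 0 ⇔ 1 = 0
((ψ ⇒ φ) · (ψ ⇔ ψ)) ⇔ ((ψ · φ) ⇔ (¬φ ⇒ ψ)) = 1 ⇔ 0 = 0
No assignment yields a value below 0, so this is the minimum.

0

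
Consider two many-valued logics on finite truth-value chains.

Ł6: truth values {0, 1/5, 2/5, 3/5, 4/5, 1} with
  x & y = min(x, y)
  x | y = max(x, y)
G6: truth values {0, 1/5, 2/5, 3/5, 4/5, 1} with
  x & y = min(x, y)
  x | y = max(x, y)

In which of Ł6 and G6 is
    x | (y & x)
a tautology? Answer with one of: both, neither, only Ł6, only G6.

neither

In Ł6: at x = 0, y = 0 the value is 0 — not a tautology.
In G6: at x = 0, y = 0 the value is 0 — not a tautology.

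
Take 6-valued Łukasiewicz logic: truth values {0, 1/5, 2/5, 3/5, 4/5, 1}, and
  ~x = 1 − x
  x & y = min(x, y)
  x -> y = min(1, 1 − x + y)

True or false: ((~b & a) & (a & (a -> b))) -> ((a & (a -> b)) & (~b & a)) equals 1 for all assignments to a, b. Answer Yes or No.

At a = 3/5, b = 3/5, for instance:
~b = ~3/5 = 2/5
~b & a = 2/5 & 3/5 = 2/5
a -> b = 3/5 -> 3/5 = 1
a & (a -> b) = 3/5 & 1 = 3/5
(~b & a) & (a & (a -> b)) = 2/5 & 3/5 = 2/5
(a & (a -> b)) & (~b & a) = 3/5 & 2/5 = 2/5
((~b & a) & (a & (a -> b))) -> ((a & (a -> b)) & (~b & a)) = 2/5 -> 2/5 = 1
and checking the remaining 35 assignments likewise gives ≥ 1 in every case.

Yes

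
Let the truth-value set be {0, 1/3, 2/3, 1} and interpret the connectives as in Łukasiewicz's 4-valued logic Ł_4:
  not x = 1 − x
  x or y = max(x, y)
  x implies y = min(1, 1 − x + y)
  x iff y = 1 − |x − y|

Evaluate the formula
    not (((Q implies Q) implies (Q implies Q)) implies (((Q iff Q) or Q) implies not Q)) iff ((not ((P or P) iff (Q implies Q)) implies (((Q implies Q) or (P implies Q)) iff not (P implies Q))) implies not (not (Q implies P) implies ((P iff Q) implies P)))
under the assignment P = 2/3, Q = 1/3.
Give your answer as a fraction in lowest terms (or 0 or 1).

Q implies Q = 1/3 implies 1/3 = 1
Q implies Q = 1/3 implies 1/3 = 1
(Q implies Q) implies (Q implies Q) = 1 implies 1 = 1
Q iff Q = 1/3 iff 1/3 = 1
(Q iff Q) or Q = 1 or 1/3 = 1
not Q = not 1/3 = 2/3
((Q iff Q) or Q) implies not Q = 1 implies 2/3 = 2/3
((Q implies Q) implies (Q implies Q)) implies (((Q iff Q) or Q) implies not Q) = 1 implies 2/3 = 2/3
not (((Q implies Q) implies (Q implies Q)) implies (((Q iff Q) or Q) implies not Q)) = not 2/3 = 1/3
P or P = 2/3 or 2/3 = 2/3
Q implies Q = 1/3 implies 1/3 = 1
(P or P) iff (Q implies Q) = 2/3 iff 1 = 2/3
not ((P or P) iff (Q implies Q)) = not 2/3 = 1/3
Q implies Q = 1/3 implies 1/3 = 1
P implies Q = 2/3 implies 1/3 = 2/3
(Q implies Q) or (P implies Q) = 1 or 2/3 = 1
P implies Q = 2/3 implies 1/3 = 2/3
not (P implies Q) = not 2/3 = 1/3
((Q implies Q) or (P implies Q)) iff not (P implies Q) = 1 iff 1/3 = 1/3
not ((P or P) iff (Q implies Q)) implies (((Q implies Q) or (P implies Q)) iff not (P implies Q)) = 1/3 implies 1/3 = 1
Q implies P = 1/3 implies 2/3 = 1
not (Q implies P) = not 1 = 0
P iff Q = 2/3 iff 1/3 = 2/3
(P iff Q) implies P = 2/3 implies 2/3 = 1
not (Q implies P) implies ((P iff Q) implies P) = 0 implies 1 = 1
not (not (Q implies P) implies ((P iff Q) implies P)) = not 1 = 0
(not ((P or P) iff (Q implies Q)) implies (((Q implies Q) or (P implies Q)) iff not (P implies Q))) implies not (not (Q implies P) implies ((P iff Q) implies P)) = 1 implies 0 = 0
not (((Q implies Q) implies (Q implies Q)) implies (((Q iff Q) or Q) implies not Q)) iff ((not ((P or P) iff (Q implies Q)) implies (((Q implies Q) or (P implies Q)) iff not (P implies Q))) implies not (not (Q implies P) implies ((P iff Q) implies P))) = 1/3 iff 0 = 2/3

2/3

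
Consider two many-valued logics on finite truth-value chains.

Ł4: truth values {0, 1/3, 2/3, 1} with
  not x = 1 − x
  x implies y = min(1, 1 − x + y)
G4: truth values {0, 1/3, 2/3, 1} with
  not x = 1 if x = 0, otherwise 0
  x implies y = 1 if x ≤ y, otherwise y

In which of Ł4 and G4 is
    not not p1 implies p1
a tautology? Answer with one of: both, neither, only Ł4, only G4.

In Ł4: every assignment gives 1 — tautology.
In G4: at p1 = 1/3 the value is 1/3 — not a tautology.

only Ł4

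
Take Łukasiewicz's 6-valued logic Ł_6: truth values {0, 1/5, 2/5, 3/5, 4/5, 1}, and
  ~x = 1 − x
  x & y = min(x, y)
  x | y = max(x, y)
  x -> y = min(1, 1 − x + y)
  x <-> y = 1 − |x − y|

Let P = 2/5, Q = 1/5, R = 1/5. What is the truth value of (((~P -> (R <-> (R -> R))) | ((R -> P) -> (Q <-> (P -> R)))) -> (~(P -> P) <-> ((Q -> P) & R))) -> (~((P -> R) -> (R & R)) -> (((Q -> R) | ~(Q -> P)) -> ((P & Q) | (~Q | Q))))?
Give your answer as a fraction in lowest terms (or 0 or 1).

~P = ~2/5 = 3/5
R -> R = 1/5 -> 1/5 = 1
R <-> (R -> R) = 1/5 <-> 1 = 1/5
~P -> (R <-> (R -> R)) = 3/5 -> 1/5 = 3/5
R -> P = 1/5 -> 2/5 = 1
P -> R = 2/5 -> 1/5 = 4/5
Q <-> (P -> R) = 1/5 <-> 4/5 = 2/5
(R -> P) -> (Q <-> (P -> R)) = 1 -> 2/5 = 2/5
(~P -> (R <-> (R -> R))) | ((R -> P) -> (Q <-> (P -> R))) = 3/5 | 2/5 = 3/5
P -> P = 2/5 -> 2/5 = 1
~(P -> P) = ~1 = 0
Q -> P = 1/5 -> 2/5 = 1
(Q -> P) & R = 1 & 1/5 = 1/5
~(P -> P) <-> ((Q -> P) & R) = 0 <-> 1/5 = 4/5
((~P -> (R <-> (R -> R))) | ((R -> P) -> (Q <-> (P -> R)))) -> (~(P -> P) <-> ((Q -> P) & R)) = 3/5 -> 4/5 = 1
P -> R = 2/5 -> 1/5 = 4/5
R & R = 1/5 & 1/5 = 1/5
(P -> R) -> (R & R) = 4/5 -> 1/5 = 2/5
~((P -> R) -> (R & R)) = ~2/5 = 3/5
Q -> R = 1/5 -> 1/5 = 1
Q -> P = 1/5 -> 2/5 = 1
~(Q -> P) = ~1 = 0
(Q -> R) | ~(Q -> P) = 1 | 0 = 1
P & Q = 2/5 & 1/5 = 1/5
~Q = ~1/5 = 4/5
~Q | Q = 4/5 | 1/5 = 4/5
(P & Q) | (~Q | Q) = 1/5 | 4/5 = 4/5
((Q -> R) | ~(Q -> P)) -> ((P & Q) | (~Q | Q)) = 1 -> 4/5 = 4/5
~((P -> R) -> (R & R)) -> (((Q -> R) | ~(Q -> P)) -> ((P & Q) | (~Q | Q))) = 3/5 -> 4/5 = 1
(((~P -> (R <-> (R -> R))) | ((R -> P) -> (Q <-> (P -> R)))) -> (~(P -> P) <-> ((Q -> P) & R))) -> (~((P -> R) -> (R & R)) -> (((Q -> R) | ~(Q -> P)) -> ((P & Q) | (~Q | Q)))) = 1 -> 1 = 1

1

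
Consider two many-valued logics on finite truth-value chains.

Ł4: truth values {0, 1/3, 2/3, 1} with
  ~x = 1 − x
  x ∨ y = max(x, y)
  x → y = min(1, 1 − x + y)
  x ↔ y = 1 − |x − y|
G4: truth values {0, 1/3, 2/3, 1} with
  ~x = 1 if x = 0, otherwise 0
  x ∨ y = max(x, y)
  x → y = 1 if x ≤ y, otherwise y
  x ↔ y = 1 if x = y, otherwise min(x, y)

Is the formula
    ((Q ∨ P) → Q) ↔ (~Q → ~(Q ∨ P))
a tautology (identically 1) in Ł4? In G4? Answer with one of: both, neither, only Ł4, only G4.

only Ł4

In Ł4: every assignment gives 1 — tautology.
In G4: at P = 2/3, Q = 1/3 the value is 1/3 — not a tautology.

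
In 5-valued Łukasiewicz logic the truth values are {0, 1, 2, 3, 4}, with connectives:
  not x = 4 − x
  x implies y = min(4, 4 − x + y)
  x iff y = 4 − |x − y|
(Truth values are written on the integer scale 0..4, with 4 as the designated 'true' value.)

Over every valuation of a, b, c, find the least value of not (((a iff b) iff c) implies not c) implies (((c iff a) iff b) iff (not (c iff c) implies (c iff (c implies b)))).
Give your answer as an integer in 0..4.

2

Take a = 2, b = 0, c = 2:
a iff b = 2 iff 0 = 2
(a iff b) iff c = 2 iff 2 = 4
not c = not 2 = 2
((a iff b) iff c) implies not c = 4 implies 2 = 2
not (((a iff b) iff c) implies not c) = not 2 = 2
c iff a = 2 iff 2 = 4
(c iff a) iff b = 4 iff 0 = 0
c iff c = 2 iff 2 = 4
not (c iff c) = not 4 = 0
c implies b = 2 implies 0 = 2
c iff (c implies b) = 2 iff 2 = 4
not (c iff c) implies (c iff (c implies b)) = 0 implies 4 = 4
((c iff a) iff b) iff (not (c iff c) implies (c iff (c implies b))) = 0 iff 4 = 0
not (((a iff b) iff c) implies not c) implies (((c iff a) iff b) iff (not (c iff c) implies (c iff (c implies b)))) = 2 implies 0 = 2
No assignment yields a value below 2, so this is the minimum.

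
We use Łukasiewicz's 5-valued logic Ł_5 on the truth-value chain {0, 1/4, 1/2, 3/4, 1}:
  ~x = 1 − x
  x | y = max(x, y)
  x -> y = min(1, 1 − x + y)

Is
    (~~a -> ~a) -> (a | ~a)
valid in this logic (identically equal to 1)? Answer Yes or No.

Counterexample: take a = 1/4.
~a = ~1/4 = 3/4
~~a = ~3/4 = 1/4
~a = ~1/4 = 3/4
~~a -> ~a = 1/4 -> 3/4 = 1
~a = ~1/4 = 3/4
a | ~a = 1/4 | 3/4 = 3/4
(~~a -> ~a) -> (a | ~a) = 1 -> 3/4 = 3/4
This gives 3/4 ≠ 1.

No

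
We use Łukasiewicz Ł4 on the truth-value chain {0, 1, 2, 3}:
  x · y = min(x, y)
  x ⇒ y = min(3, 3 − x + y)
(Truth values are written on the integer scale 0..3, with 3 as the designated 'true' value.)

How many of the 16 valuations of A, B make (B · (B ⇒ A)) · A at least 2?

4

A = 0, B = 0 ↦ 0  <
A = 0, B = 1 ↦ 0  <
A = 0, B = 2 ↦ 0  <
A = 0, B = 3 ↦ 0  <
A = 1, B = 0 ↦ 0  <
A = 1, B = 1 ↦ 1  <
A = 1, B = 2 ↦ 1  <
A = 1, B = 3 ↦ 1  <
A = 2, B = 0 ↦ 0  <
A = 2, B = 1 ↦ 1  <
A = 2, B = 2 ↦ 2  ≥
A = 2, B = 3 ↦ 2  ≥
A = 3, B = 0 ↦ 0  <
A = 3, B = 1 ↦ 1  <
A = 3, B = 2 ↦ 2  ≥
A = 3, B = 3 ↦ 3  ≥
So 4 of the 16 assignments meet the threshold.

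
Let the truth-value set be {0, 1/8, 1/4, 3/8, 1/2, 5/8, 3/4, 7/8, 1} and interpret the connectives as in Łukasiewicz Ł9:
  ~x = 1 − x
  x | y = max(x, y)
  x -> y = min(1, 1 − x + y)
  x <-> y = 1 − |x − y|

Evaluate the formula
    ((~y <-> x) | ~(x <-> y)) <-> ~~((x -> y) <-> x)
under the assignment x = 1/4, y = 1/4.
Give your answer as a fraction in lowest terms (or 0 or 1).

~y = ~1/4 = 3/4
~y <-> x = 3/4 <-> 1/4 = 1/2
x <-> y = 1/4 <-> 1/4 = 1
~(x <-> y) = ~1 = 0
(~y <-> x) | ~(x <-> y) = 1/2 | 0 = 1/2
x -> y = 1/4 -> 1/4 = 1
(x -> y) <-> x = 1 <-> 1/4 = 1/4
~((x -> y) <-> x) = ~1/4 = 3/4
~~((x -> y) <-> x) = ~3/4 = 1/4
((~y <-> x) | ~(x <-> y)) <-> ~~((x -> y) <-> x) = 1/2 <-> 1/4 = 3/4

3/4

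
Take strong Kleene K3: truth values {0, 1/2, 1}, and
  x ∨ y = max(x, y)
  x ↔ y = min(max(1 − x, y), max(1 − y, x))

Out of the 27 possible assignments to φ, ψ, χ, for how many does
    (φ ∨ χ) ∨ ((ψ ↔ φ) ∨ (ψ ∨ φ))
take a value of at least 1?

21

value 1: 21 assignments (counts)
value 1/2: 6 assignments
So 21 of the 27 assignments meet the threshold.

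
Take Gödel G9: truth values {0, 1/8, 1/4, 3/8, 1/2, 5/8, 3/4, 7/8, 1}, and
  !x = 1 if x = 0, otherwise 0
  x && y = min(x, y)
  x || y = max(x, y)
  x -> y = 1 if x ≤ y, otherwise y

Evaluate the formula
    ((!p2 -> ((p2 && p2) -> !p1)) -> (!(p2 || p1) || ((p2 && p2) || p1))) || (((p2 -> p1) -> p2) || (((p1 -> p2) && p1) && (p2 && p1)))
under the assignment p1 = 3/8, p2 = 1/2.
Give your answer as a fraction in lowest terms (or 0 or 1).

!p2 = !1/2 = 0
p2 && p2 = 1/2 && 1/2 = 1/2
!p1 = !3/8 = 0
(p2 && p2) -> !p1 = 1/2 -> 0 = 0
!p2 -> ((p2 && p2) -> !p1) = 0 -> 0 = 1
p2 || p1 = 1/2 || 3/8 = 1/2
!(p2 || p1) = !1/2 = 0
p2 && p2 = 1/2 && 1/2 = 1/2
(p2 && p2) || p1 = 1/2 || 3/8 = 1/2
!(p2 || p1) || ((p2 && p2) || p1) = 0 || 1/2 = 1/2
(!p2 -> ((p2 && p2) -> !p1)) -> (!(p2 || p1) || ((p2 && p2) || p1)) = 1 -> 1/2 = 1/2
p2 -> p1 = 1/2 -> 3/8 = 3/8
(p2 -> p1) -> p2 = 3/8 -> 1/2 = 1
p1 -> p2 = 3/8 -> 1/2 = 1
(p1 -> p2) && p1 = 1 && 3/8 = 3/8
p2 && p1 = 1/2 && 3/8 = 3/8
((p1 -> p2) && p1) && (p2 && p1) = 3/8 && 3/8 = 3/8
((p2 -> p1) -> p2) || (((p1 -> p2) && p1) && (p2 && p1)) = 1 || 3/8 = 1
((!p2 -> ((p2 && p2) -> !p1)) -> (!(p2 || p1) || ((p2 && p2) || p1))) || (((p2 -> p1) -> p2) || (((p1 -> p2) && p1) && (p2 && p1))) = 1/2 || 1 = 1

1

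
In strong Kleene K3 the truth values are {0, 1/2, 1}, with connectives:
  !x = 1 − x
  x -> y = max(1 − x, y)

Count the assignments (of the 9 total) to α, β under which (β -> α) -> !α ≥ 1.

α = 0, β = 0 ↦ 1  ≥
α = 0, β = 1/2 ↦ 1  ≥
α = 0, β = 1 ↦ 1  ≥
α = 1/2, β = 0 ↦ 1/2  <
α = 1/2, β = 1/2 ↦ 1/2  <
α = 1/2, β = 1 ↦ 1/2  <
α = 1, β = 0 ↦ 0  <
α = 1, β = 1/2 ↦ 0  <
α = 1, β = 1 ↦ 0  <
So 3 of the 9 assignments meet the threshold.

3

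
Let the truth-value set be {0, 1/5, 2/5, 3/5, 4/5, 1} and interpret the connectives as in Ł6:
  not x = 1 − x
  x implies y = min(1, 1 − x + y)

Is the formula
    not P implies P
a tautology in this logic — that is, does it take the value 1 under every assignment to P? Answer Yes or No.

Counterexample: take P = 0.
not P = not 0 = 1
not P implies P = 1 implies 0 = 0
This gives 0 ≠ 1.

No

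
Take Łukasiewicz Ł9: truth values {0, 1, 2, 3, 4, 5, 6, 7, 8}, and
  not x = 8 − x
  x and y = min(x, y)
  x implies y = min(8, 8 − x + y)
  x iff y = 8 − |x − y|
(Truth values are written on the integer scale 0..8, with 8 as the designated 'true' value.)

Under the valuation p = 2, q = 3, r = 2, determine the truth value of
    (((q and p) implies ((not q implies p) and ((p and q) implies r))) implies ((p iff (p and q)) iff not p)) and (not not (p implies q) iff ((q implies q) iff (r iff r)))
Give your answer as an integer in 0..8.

q and p = 3 and 2 = 2
not q = not 3 = 5
not q implies p = 5 implies 2 = 5
p and q = 2 and 3 = 2
(p and q) implies r = 2 implies 2 = 8
(not q implies p) and ((p and q) implies r) = 5 and 8 = 5
(q and p) implies ((not q implies p) and ((p and q) implies r)) = 2 implies 5 = 8
p and q = 2 and 3 = 2
p iff (p and q) = 2 iff 2 = 8
not p = not 2 = 6
(p iff (p and q)) iff not p = 8 iff 6 = 6
((q and p) implies ((not q implies p) and ((p and q) implies r))) implies ((p iff (p and q)) iff not p) = 8 implies 6 = 6
p implies q = 2 implies 3 = 8
not (p implies q) = not 8 = 0
not not (p implies q) = not 0 = 8
q implies q = 3 implies 3 = 8
r iff r = 2 iff 2 = 8
(q implies q) iff (r iff r) = 8 iff 8 = 8
not not (p implies q) iff ((q implies q) iff (r iff r)) = 8 iff 8 = 8
(((q and p) implies ((not q implies p) and ((p and q) implies r))) implies ((p iff (p and q)) iff not p)) and (not not (p implies q) iff ((q implies q) iff (r iff r))) = 6 and 8 = 6

6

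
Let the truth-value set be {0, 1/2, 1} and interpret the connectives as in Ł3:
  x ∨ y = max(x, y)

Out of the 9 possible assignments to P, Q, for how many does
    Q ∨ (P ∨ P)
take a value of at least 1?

5

P = 0, Q = 0 ↦ 0  <
P = 0, Q = 1/2 ↦ 1/2  <
P = 0, Q = 1 ↦ 1  ≥
P = 1/2, Q = 0 ↦ 1/2  <
P = 1/2, Q = 1/2 ↦ 1/2  <
P = 1/2, Q = 1 ↦ 1  ≥
P = 1, Q = 0 ↦ 1  ≥
P = 1, Q = 1/2 ↦ 1  ≥
P = 1, Q = 1 ↦ 1  ≥
So 5 of the 9 assignments meet the threshold.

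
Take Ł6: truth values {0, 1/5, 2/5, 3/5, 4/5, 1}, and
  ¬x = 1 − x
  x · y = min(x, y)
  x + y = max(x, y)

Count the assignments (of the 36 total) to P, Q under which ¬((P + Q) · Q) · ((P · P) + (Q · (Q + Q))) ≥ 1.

1

value 1: 1 assignment (counts)
value 4/5: 3 assignments
value 3/5: 5 assignments
value 2/5: 11 assignments
value 1/5: 9 assignments
value 0: 7 assignments
So 1 of the 36 assignments meets the threshold.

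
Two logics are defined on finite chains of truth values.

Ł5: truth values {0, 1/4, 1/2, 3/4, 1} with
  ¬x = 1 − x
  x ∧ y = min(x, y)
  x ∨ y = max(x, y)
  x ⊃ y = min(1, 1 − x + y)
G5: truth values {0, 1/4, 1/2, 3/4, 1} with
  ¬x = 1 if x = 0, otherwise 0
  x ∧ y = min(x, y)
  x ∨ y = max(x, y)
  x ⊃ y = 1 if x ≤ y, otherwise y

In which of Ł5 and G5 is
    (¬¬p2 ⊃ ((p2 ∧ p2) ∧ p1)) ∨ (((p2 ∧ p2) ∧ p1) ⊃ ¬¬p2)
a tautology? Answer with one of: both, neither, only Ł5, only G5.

In Ł5: every assignment gives 1 — tautology.
In G5: every assignment gives 1 — tautology.

both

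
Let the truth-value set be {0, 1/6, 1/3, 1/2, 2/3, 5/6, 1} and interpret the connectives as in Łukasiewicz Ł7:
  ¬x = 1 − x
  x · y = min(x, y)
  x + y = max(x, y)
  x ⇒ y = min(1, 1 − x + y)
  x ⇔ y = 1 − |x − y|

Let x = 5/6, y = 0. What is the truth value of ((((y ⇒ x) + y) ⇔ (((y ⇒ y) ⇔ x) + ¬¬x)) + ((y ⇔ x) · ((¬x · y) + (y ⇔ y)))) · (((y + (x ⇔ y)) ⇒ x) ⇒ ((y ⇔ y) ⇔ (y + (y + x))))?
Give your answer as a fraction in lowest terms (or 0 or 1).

5/6

y ⇒ x = 0 ⇒ 5/6 = 1
(y ⇒ x) + y = 1 + 0 = 1
y ⇒ y = 0 ⇒ 0 = 1
(y ⇒ y) ⇔ x = 1 ⇔ 5/6 = 5/6
¬x = ¬5/6 = 1/6
¬¬x = ¬1/6 = 5/6
((y ⇒ y) ⇔ x) + ¬¬x = 5/6 + 5/6 = 5/6
((y ⇒ x) + y) ⇔ (((y ⇒ y) ⇔ x) + ¬¬x) = 1 ⇔ 5/6 = 5/6
y ⇔ x = 0 ⇔ 5/6 = 1/6
¬x = ¬5/6 = 1/6
¬x · y = 1/6 · 0 = 0
y ⇔ y = 0 ⇔ 0 = 1
(¬x · y) + (y ⇔ y) = 0 + 1 = 1
(y ⇔ x) · ((¬x · y) + (y ⇔ y)) = 1/6 · 1 = 1/6
(((y ⇒ x) + y) ⇔ (((y ⇒ y) ⇔ x) + ¬¬x)) + ((y ⇔ x) · ((¬x · y) + (y ⇔ y))) = 5/6 + 1/6 = 5/6
x ⇔ y = 5/6 ⇔ 0 = 1/6
y + (x ⇔ y) = 0 + 1/6 = 1/6
(y + (x ⇔ y)) ⇒ x = 1/6 ⇒ 5/6 = 1
y ⇔ y = 0 ⇔ 0 = 1
y + x = 0 + 5/6 = 5/6
y + (y + x) = 0 + 5/6 = 5/6
(y ⇔ y) ⇔ (y + (y + x)) = 1 ⇔ 5/6 = 5/6
((y + (x ⇔ y)) ⇒ x) ⇒ ((y ⇔ y) ⇔ (y + (y + x))) = 1 ⇒ 5/6 = 5/6
((((y ⇒ x) + y) ⇔ (((y ⇒ y) ⇔ x) + ¬¬x)) + ((y ⇔ x) · ((¬x · y) + (y ⇔ y)))) · (((y + (x ⇔ y)) ⇒ x) ⇒ ((y ⇔ y) ⇔ (y + (y + x)))) = 5/6 · 5/6 = 5/6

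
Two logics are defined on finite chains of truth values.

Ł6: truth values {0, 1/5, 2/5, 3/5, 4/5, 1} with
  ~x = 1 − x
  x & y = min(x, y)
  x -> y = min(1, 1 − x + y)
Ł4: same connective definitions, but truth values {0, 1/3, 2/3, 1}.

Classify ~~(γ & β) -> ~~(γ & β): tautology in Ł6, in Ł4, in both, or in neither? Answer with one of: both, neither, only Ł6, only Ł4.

both

In Ł6: every assignment gives 1 — tautology.
In Ł4: every assignment gives 1 — tautology.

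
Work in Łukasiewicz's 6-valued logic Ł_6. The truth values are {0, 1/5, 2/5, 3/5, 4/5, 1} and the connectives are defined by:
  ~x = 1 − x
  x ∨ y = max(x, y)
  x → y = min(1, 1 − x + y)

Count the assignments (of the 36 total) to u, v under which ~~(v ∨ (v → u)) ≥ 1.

value 1: 26 assignments (counts)
value 4/5: 7 assignments
value 3/5: 3 assignments
So 26 of the 36 assignments meet the threshold.

26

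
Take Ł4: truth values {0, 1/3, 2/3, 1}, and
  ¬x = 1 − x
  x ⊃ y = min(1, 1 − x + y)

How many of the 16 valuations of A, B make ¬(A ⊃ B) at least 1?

1

A = 0, B = 0 ↦ 0  <
A = 0, B = 1/3 ↦ 0  <
A = 0, B = 2/3 ↦ 0  <
A = 0, B = 1 ↦ 0  <
A = 1/3, B = 0 ↦ 1/3  <
A = 1/3, B = 1/3 ↦ 0  <
A = 1/3, B = 2/3 ↦ 0  <
A = 1/3, B = 1 ↦ 0  <
A = 2/3, B = 0 ↦ 2/3  <
A = 2/3, B = 1/3 ↦ 1/3  <
A = 2/3, B = 2/3 ↦ 0  <
A = 2/3, B = 1 ↦ 0  <
A = 1, B = 0 ↦ 1  ≥
A = 1, B = 1/3 ↦ 2/3  <
A = 1, B = 2/3 ↦ 1/3  <
A = 1, B = 1 ↦ 0  <
So 1 of the 16 assignments meets the threshold.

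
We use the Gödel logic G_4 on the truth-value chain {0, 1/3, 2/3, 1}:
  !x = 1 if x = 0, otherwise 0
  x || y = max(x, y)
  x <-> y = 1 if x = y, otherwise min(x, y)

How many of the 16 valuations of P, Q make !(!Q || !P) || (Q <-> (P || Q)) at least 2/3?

13

P = 0, Q = 0 ↦ 1  ≥
P = 0, Q = 1/3 ↦ 1  ≥
P = 0, Q = 2/3 ↦ 1  ≥
P = 0, Q = 1 ↦ 1  ≥
P = 1/3, Q = 0 ↦ 0  <
P = 1/3, Q = 1/3 ↦ 1  ≥
P = 1/3, Q = 2/3 ↦ 1  ≥
P = 1/3, Q = 1 ↦ 1  ≥
P = 2/3, Q = 0 ↦ 0  <
P = 2/3, Q = 1/3 ↦ 1  ≥
P = 2/3, Q = 2/3 ↦ 1  ≥
P = 2/3, Q = 1 ↦ 1  ≥
P = 1, Q = 0 ↦ 0  <
P = 1, Q = 1/3 ↦ 1  ≥
P = 1, Q = 2/3 ↦ 1  ≥
P = 1, Q = 1 ↦ 1  ≥
So 13 of the 16 assignments meet the threshold.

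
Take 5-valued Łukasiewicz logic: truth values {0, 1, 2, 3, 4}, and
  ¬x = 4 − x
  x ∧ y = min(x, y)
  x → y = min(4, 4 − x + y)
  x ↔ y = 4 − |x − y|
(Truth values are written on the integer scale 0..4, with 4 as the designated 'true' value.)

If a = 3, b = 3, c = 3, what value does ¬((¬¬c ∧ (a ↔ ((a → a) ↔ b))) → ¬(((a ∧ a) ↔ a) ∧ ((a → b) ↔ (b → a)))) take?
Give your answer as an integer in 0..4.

¬c = ¬3 = 1
¬¬c = ¬1 = 3
a → a = 3 → 3 = 4
(a → a) ↔ b = 4 ↔ 3 = 3
a ↔ ((a → a) ↔ b) = 3 ↔ 3 = 4
¬¬c ∧ (a ↔ ((a → a) ↔ b)) = 3 ∧ 4 = 3
a ∧ a = 3 ∧ 3 = 3
(a ∧ a) ↔ a = 3 ↔ 3 = 4
a → b = 3 → 3 = 4
b → a = 3 → 3 = 4
(a → b) ↔ (b → a) = 4 ↔ 4 = 4
((a ∧ a) ↔ a) ∧ ((a → b) ↔ (b → a)) = 4 ∧ 4 = 4
¬(((a ∧ a) ↔ a) ∧ ((a → b) ↔ (b → a))) = ¬4 = 0
(¬¬c ∧ (a ↔ ((a → a) ↔ b))) → ¬(((a ∧ a) ↔ a) ∧ ((a → b) ↔ (b → a))) = 3 → 0 = 1
¬((¬¬c ∧ (a ↔ ((a → a) ↔ b))) → ¬(((a ∧ a) ↔ a) ∧ ((a → b) ↔ (b → a)))) = ¬1 = 3

3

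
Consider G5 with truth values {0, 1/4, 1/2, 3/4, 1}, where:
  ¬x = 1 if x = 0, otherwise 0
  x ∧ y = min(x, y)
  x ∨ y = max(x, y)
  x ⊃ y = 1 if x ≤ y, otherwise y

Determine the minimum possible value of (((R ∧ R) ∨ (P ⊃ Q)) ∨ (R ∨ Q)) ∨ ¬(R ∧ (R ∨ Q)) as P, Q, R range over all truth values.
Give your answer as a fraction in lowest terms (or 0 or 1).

1/4

Take P = 1/4, Q = 0, R = 1/4:
R ∧ R = 1/4 ∧ 1/4 = 1/4
P ⊃ Q = 1/4 ⊃ 0 = 0
(R ∧ R) ∨ (P ⊃ Q) = 1/4 ∨ 0 = 1/4
R ∨ Q = 1/4 ∨ 0 = 1/4
((R ∧ R) ∨ (P ⊃ Q)) ∨ (R ∨ Q) = 1/4 ∨ 1/4 = 1/4
R ∨ Q = 1/4 ∨ 0 = 1/4
R ∧ (R ∨ Q) = 1/4 ∧ 1/4 = 1/4
¬(R ∧ (R ∨ Q)) = ¬1/4 = 0
(((R ∧ R) ∨ (P ⊃ Q)) ∨ (R ∨ Q)) ∨ ¬(R ∧ (R ∨ Q)) = 1/4 ∨ 0 = 1/4
No assignment yields a value below 1/4, so this is the minimum.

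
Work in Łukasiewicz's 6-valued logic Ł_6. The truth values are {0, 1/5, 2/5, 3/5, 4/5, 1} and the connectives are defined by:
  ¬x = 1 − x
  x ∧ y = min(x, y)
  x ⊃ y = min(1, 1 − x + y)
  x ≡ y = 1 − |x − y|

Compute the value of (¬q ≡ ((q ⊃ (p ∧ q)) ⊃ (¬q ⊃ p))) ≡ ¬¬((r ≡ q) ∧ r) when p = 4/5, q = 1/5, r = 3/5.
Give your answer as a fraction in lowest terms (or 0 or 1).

4/5

¬q = ¬1/5 = 4/5
p ∧ q = 4/5 ∧ 1/5 = 1/5
q ⊃ (p ∧ q) = 1/5 ⊃ 1/5 = 1
¬q = ¬1/5 = 4/5
¬q ⊃ p = 4/5 ⊃ 4/5 = 1
(q ⊃ (p ∧ q)) ⊃ (¬q ⊃ p) = 1 ⊃ 1 = 1
¬q ≡ ((q ⊃ (p ∧ q)) ⊃ (¬q ⊃ p)) = 4/5 ≡ 1 = 4/5
r ≡ q = 3/5 ≡ 1/5 = 3/5
(r ≡ q) ∧ r = 3/5 ∧ 3/5 = 3/5
¬((r ≡ q) ∧ r) = ¬3/5 = 2/5
¬¬((r ≡ q) ∧ r) = ¬2/5 = 3/5
(¬q ≡ ((q ⊃ (p ∧ q)) ⊃ (¬q ⊃ p))) ≡ ¬¬((r ≡ q) ∧ r) = 4/5 ≡ 3/5 = 4/5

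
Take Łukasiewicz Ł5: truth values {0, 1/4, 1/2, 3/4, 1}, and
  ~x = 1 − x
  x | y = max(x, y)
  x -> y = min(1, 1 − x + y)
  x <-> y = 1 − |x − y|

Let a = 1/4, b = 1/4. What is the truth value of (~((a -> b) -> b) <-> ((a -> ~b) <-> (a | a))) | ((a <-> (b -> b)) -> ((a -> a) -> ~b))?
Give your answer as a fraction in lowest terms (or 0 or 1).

1

a -> b = 1/4 -> 1/4 = 1
(a -> b) -> b = 1 -> 1/4 = 1/4
~((a -> b) -> b) = ~1/4 = 3/4
~b = ~1/4 = 3/4
a -> ~b = 1/4 -> 3/4 = 1
a | a = 1/4 | 1/4 = 1/4
(a -> ~b) <-> (a | a) = 1 <-> 1/4 = 1/4
~((a -> b) -> b) <-> ((a -> ~b) <-> (a | a)) = 3/4 <-> 1/4 = 1/2
b -> b = 1/4 -> 1/4 = 1
a <-> (b -> b) = 1/4 <-> 1 = 1/4
a -> a = 1/4 -> 1/4 = 1
~b = ~1/4 = 3/4
(a -> a) -> ~b = 1 -> 3/4 = 3/4
(a <-> (b -> b)) -> ((a -> a) -> ~b) = 1/4 -> 3/4 = 1
(~((a -> b) -> b) <-> ((a -> ~b) <-> (a | a))) | ((a <-> (b -> b)) -> ((a -> a) -> ~b)) = 1/2 | 1 = 1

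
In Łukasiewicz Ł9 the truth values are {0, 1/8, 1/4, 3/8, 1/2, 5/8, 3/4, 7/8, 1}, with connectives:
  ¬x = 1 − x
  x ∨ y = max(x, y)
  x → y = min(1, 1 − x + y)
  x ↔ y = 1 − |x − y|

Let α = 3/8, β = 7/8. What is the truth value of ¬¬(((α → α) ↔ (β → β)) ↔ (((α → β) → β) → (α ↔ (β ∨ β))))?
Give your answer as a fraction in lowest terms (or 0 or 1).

α → α = 3/8 → 3/8 = 1
β → β = 7/8 → 7/8 = 1
(α → α) ↔ (β → β) = 1 ↔ 1 = 1
α → β = 3/8 → 7/8 = 1
(α → β) → β = 1 → 7/8 = 7/8
β ∨ β = 7/8 ∨ 7/8 = 7/8
α ↔ (β ∨ β) = 3/8 ↔ 7/8 = 1/2
((α → β) → β) → (α ↔ (β ∨ β)) = 7/8 → 1/2 = 5/8
((α → α) ↔ (β → β)) ↔ (((α → β) → β) → (α ↔ (β ∨ β))) = 1 ↔ 5/8 = 5/8
¬(((α → α) ↔ (β → β)) ↔ (((α → β) → β) → (α ↔ (β ∨ β)))) = ¬5/8 = 3/8
¬¬(((α → α) ↔ (β → β)) ↔ (((α → β) → β) → (α ↔ (β ∨ β)))) = ¬3/8 = 5/8

5/8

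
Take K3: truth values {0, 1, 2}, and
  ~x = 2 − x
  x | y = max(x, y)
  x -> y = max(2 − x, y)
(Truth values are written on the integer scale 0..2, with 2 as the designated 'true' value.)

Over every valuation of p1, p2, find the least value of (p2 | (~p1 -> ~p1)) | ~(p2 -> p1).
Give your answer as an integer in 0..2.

Take p1 = 1, p2 = 0:
~p1 = ~1 = 1
~p1 = ~1 = 1
~p1 -> ~p1 = 1 -> 1 = 1
p2 | (~p1 -> ~p1) = 0 | 1 = 1
p2 -> p1 = 0 -> 1 = 2
~(p2 -> p1) = ~2 = 0
(p2 | (~p1 -> ~p1)) | ~(p2 -> p1) = 1 | 0 = 1
No assignment yields a value below 1, so this is the minimum.

1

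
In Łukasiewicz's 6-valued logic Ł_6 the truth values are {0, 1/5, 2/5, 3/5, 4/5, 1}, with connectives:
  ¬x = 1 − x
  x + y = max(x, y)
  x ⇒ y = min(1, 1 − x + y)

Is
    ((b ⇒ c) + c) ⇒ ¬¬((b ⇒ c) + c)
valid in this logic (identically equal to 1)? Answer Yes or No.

At b = 0, c = 4/5, for instance:
b ⇒ c = 0 ⇒ 4/5 = 1
(b ⇒ c) + c = 1 + 4/5 = 1
¬((b ⇒ c) + c) = ¬1 = 0
¬¬((b ⇒ c) + c) = ¬0 = 1
((b ⇒ c) + c) ⇒ ¬¬((b ⇒ c) + c) = 1 ⇒ 1 = 1
and checking the remaining 35 assignments likewise gives ≥ 1 in every case.

Yes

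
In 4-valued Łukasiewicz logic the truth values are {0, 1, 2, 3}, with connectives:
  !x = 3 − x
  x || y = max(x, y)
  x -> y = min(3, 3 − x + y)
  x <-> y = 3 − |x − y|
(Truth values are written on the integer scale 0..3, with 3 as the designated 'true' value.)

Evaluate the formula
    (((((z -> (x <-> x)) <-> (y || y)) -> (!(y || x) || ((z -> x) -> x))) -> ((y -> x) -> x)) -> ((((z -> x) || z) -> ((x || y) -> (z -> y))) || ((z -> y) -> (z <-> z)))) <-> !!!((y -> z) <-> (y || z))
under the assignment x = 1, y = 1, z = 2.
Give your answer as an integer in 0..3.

1

x <-> x = 1 <-> 1 = 3
z -> (x <-> x) = 2 -> 3 = 3
y || y = 1 || 1 = 1
(z -> (x <-> x)) <-> (y || y) = 3 <-> 1 = 1
y || x = 1 || 1 = 1
!(y || x) = !1 = 2
z -> x = 2 -> 1 = 2
(z -> x) -> x = 2 -> 1 = 2
!(y || x) || ((z -> x) -> x) = 2 || 2 = 2
((z -> (x <-> x)) <-> (y || y)) -> (!(y || x) || ((z -> x) -> x)) = 1 -> 2 = 3
y -> x = 1 -> 1 = 3
(y -> x) -> x = 3 -> 1 = 1
(((z -> (x <-> x)) <-> (y || y)) -> (!(y || x) || ((z -> x) -> x))) -> ((y -> x) -> x) = 3 -> 1 = 1
z -> x = 2 -> 1 = 2
(z -> x) || z = 2 || 2 = 2
x || y = 1 || 1 = 1
z -> y = 2 -> 1 = 2
(x || y) -> (z -> y) = 1 -> 2 = 3
((z -> x) || z) -> ((x || y) -> (z -> y)) = 2 -> 3 = 3
z -> y = 2 -> 1 = 2
z <-> z = 2 <-> 2 = 3
(z -> y) -> (z <-> z) = 2 -> 3 = 3
(((z -> x) || z) -> ((x || y) -> (z -> y))) || ((z -> y) -> (z <-> z)) = 3 || 3 = 3
((((z -> (x <-> x)) <-> (y || y)) -> (!(y || x) || ((z -> x) -> x))) -> ((y -> x) -> x)) -> ((((z -> x) || z) -> ((x || y) -> (z -> y))) || ((z -> y) -> (z <-> z))) = 1 -> 3 = 3
y -> z = 1 -> 2 = 3
y || z = 1 || 2 = 2
(y -> z) <-> (y || z) = 3 <-> 2 = 2
!((y -> z) <-> (y || z)) = !2 = 1
!!((y -> z) <-> (y || z)) = !1 = 2
!!!((y -> z) <-> (y || z)) = !2 = 1
(((((z -> (x <-> x)) <-> (y || y)) -> (!(y || x) || ((z -> x) -> x))) -> ((y -> x) -> x)) -> ((((z -> x) || z) -> ((x || y) -> (z -> y))) || ((z -> y) -> (z <-> z)))) <-> !!!((y -> z) <-> (y || z)) = 3 <-> 1 = 1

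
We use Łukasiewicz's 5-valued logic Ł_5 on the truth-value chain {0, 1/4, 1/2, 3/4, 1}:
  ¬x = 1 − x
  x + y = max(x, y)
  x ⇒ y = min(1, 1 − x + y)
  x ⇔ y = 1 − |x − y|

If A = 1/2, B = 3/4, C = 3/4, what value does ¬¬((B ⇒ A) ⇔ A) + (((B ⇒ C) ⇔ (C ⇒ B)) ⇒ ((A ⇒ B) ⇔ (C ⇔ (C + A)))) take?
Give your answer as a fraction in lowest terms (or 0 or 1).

B ⇒ A = 3/4 ⇒ 1/2 = 3/4
(B ⇒ A) ⇔ A = 3/4 ⇔ 1/2 = 3/4
¬((B ⇒ A) ⇔ A) = ¬3/4 = 1/4
¬¬((B ⇒ A) ⇔ A) = ¬1/4 = 3/4
B ⇒ C = 3/4 ⇒ 3/4 = 1
C ⇒ B = 3/4 ⇒ 3/4 = 1
(B ⇒ C) ⇔ (C ⇒ B) = 1 ⇔ 1 = 1
A ⇒ B = 1/2 ⇒ 3/4 = 1
C + A = 3/4 + 1/2 = 3/4
C ⇔ (C + A) = 3/4 ⇔ 3/4 = 1
(A ⇒ B) ⇔ (C ⇔ (C + A)) = 1 ⇔ 1 = 1
((B ⇒ C) ⇔ (C ⇒ B)) ⇒ ((A ⇒ B) ⇔ (C ⇔ (C + A))) = 1 ⇒ 1 = 1
¬¬((B ⇒ A) ⇔ A) + (((B ⇒ C) ⇔ (C ⇒ B)) ⇒ ((A ⇒ B) ⇔ (C ⇔ (C + A)))) = 3/4 + 1 = 1

1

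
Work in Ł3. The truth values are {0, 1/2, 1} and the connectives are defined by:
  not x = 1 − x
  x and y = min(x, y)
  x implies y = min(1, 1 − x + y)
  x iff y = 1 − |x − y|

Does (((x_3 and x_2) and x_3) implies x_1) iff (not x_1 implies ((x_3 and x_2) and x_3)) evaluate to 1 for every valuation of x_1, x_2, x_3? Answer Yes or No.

Counterexample: take x_1 = 0, x_2 = 0, x_3 = 0.
x_3 and x_2 = 0 and 0 = 0
(x_3 and x_2) and x_3 = 0 and 0 = 0
((x_3 and x_2) and x_3) implies x_1 = 0 implies 0 = 1
not x_1 = not 0 = 1
x_3 and x_2 = 0 and 0 = 0
(x_3 and x_2) and x_3 = 0 and 0 = 0
not x_1 implies ((x_3 and x_2) and x_3) = 1 implies 0 = 0
(((x_3 and x_2) and x_3) implies x_1) iff (not x_1 implies ((x_3 and x_2) and x_3)) = 1 iff 0 = 0
This gives 0 ≠ 1.

No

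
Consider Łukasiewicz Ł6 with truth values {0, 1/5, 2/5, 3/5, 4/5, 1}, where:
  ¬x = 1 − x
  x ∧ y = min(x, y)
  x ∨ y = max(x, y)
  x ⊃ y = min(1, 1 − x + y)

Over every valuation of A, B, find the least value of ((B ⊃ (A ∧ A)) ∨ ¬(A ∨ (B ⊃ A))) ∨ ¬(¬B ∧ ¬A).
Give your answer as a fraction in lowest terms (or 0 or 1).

Take A = 0, B = 2/5:
A ∧ A = 0 ∧ 0 = 0
B ⊃ (A ∧ A) = 2/5 ⊃ 0 = 3/5
B ⊃ A = 2/5 ⊃ 0 = 3/5
A ∨ (B ⊃ A) = 0 ∨ 3/5 = 3/5
¬(A ∨ (B ⊃ A)) = ¬3/5 = 2/5
(B ⊃ (A ∧ A)) ∨ ¬(A ∨ (B ⊃ A)) = 3/5 ∨ 2/5 = 3/5
¬B = ¬2/5 = 3/5
¬A = ¬0 = 1
¬B ∧ ¬A = 3/5 ∧ 1 = 3/5
¬(¬B ∧ ¬A) = ¬3/5 = 2/5
((B ⊃ (A ∧ A)) ∨ ¬(A ∨ (B ⊃ A))) ∨ ¬(¬B ∧ ¬A) = 3/5 ∨ 2/5 = 3/5
No assignment yields a value below 3/5, so this is the minimum.

3/5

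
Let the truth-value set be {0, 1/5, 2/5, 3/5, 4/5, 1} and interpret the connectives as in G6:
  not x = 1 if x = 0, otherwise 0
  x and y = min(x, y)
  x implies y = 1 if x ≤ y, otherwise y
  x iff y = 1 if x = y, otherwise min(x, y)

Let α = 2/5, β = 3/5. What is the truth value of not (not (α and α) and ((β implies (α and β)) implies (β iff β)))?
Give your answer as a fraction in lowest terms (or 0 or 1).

1

α and α = 2/5 and 2/5 = 2/5
not (α and α) = not 2/5 = 0
α and β = 2/5 and 3/5 = 2/5
β implies (α and β) = 3/5 implies 2/5 = 2/5
β iff β = 3/5 iff 3/5 = 1
(β implies (α and β)) implies (β iff β) = 2/5 implies 1 = 1
not (α and α) and ((β implies (α and β)) implies (β iff β)) = 0 and 1 = 0
not (not (α and α) and ((β implies (α and β)) implies (β iff β))) = not 0 = 1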